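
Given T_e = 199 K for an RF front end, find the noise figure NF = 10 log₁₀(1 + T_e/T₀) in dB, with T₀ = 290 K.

2.27 dB

F = 1 + T_e/T₀ = 1 + 199/290 = 1.68621
NF = 10 log₁₀(1.68621) = 2.27 dB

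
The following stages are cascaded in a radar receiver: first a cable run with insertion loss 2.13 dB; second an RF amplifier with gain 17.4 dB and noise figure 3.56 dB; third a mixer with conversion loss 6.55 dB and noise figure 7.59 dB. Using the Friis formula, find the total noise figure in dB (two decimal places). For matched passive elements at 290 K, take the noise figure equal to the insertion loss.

5.85 dB

Convert to linear (a loss of L dB is a gain of −L dB): F_i = 10^(NF_i/10), G_i = 10^(G_i,dB/10)
  Stage 1: F_1 = 10^(2.13/10) = 1.633, G_1 = 10^(−2.13/10) = 0.6124
  Stage 2: F_2 = 10^(3.56/10) = 2.270, G_2 = 10^(17.4/10) = 54.95
  Stage 3: F_3 = 10^(7.59/10) = 5.741, G_3 = 10^(−6.55/10) = 0.2213
Friis cascade:
  F = 1.633 + (2.270 − 1)/0.6124 + (5.741 − 1)/33.65 = 3.848
NF = 10 log₁₀(3.848) = 5.85 dB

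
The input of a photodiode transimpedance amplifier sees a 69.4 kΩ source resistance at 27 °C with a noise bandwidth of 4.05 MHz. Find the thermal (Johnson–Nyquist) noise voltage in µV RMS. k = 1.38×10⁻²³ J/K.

T = 27 °C + 273.15 = 300.15 K
V_n = √(4kTRB)
4kTRB = 4 × 1.38×10⁻²³ × 300.15 × 6.94×10⁴ × 4.05×10⁶ = 4.66×10⁻⁹ V²
V_n = √(4.66×10⁻⁹) = 6.82×10⁻⁵ V = 68.2 µV

68.2 µV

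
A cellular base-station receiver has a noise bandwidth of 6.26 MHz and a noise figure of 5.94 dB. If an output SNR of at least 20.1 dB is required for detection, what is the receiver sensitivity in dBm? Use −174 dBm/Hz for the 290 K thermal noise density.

Sensitivity = −174 + 10 log₁₀(B) + NF + SNR_min
= −174 + 67.97 + 5.94 + 20.1
= −79.99 dBm → −80.0 dBm

−80.0 dBm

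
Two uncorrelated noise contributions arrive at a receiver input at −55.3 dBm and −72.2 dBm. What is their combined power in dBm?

−55.2 dBm

Convert to linear, add, convert back:
P₁ = 2.95×10⁻⁹ W, P₂ = 6.03×10⁻¹¹ W
P_tot = 3.01×10⁻⁹ W → 10 log₁₀(P_tot / 10⁻³) = −55.2 dBm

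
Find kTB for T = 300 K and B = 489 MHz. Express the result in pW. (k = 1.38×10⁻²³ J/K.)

2.02 pW

P_n = kTB = 1.38×10⁻²³ × 300 × 4.89×10⁸ = 2.02×10⁻¹² W = 2.02 pW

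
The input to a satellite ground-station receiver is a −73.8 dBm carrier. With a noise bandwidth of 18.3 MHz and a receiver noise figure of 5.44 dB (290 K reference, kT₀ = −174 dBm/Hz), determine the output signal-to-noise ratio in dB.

Noise floor: N = −174 + 10 log₁₀(B) + NF
10 log₁₀(1.83×10⁷) = 72.62 dB
N = −174 + 72.62 + 5.44 = −95.94 dBm
SNR = P_sig − N = −73.8 − (−95.94) = 22.14 dB → 22.1 dB

22.1 dB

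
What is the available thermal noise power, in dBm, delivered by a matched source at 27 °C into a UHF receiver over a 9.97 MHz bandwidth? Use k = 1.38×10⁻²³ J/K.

−103.8 dBm

T = 27 °C + 273.15 = 300.15 K
P_n = kTB = 1.38×10⁻²³ × 300.15 × 9.97×10⁶ = 4.13×10⁻¹⁴ W
In dBm: 10 log₁₀(4.13×10⁻¹⁴ / 10⁻³) = −103.8 dBm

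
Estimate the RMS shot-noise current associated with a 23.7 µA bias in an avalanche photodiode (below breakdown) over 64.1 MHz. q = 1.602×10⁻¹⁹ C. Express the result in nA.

22.1 nA

I_n = √(2qI·B)
2qI·B = 2 × 1.602×10⁻¹⁹ × 2.37×10⁻⁵ × 6.41×10⁷ = 4.87×10⁻¹⁶ A²
I_n = √(4.87×10⁻¹⁶) = 2.21×10⁻⁸ A = 22.1 nA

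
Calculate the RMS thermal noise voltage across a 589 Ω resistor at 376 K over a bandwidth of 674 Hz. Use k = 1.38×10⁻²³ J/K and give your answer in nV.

90.8 nV

V_n = √(4kTRB)
4kTRB = 4 × 1.38×10⁻²³ × 376 × 5.89×10² × 6.74×10² = 8.24×10⁻¹⁵ V²
V_n = √(8.24×10⁻¹⁵) = 9.08×10⁻⁸ V = 90.8 nV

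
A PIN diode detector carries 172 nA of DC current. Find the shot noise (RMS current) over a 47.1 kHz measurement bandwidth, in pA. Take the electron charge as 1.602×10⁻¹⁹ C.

50.9 pA

I_n = √(2qI·B)
2qI·B = 2 × 1.602×10⁻¹⁹ × 1.72×10⁻⁷ × 4.71×10⁴ = 2.60×10⁻²¹ A²
I_n = √(2.60×10⁻²¹) = 5.09×10⁻¹¹ A = 50.9 pA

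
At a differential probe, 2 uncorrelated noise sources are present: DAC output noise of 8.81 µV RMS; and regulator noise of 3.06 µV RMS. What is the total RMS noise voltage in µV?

Uncorrelated sources add in power (mean-square): V_tot = √(ΣV_i²)
V_tot = √[(8.81×10⁻⁶)² + (3.06×10⁻⁶)²] = 9.33×10⁻⁶ V = 9.33 µV

9.33 µV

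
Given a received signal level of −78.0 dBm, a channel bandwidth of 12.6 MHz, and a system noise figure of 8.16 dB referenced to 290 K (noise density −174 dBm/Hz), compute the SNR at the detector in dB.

Noise floor: N = −174 + 10 log₁₀(B) + NF
10 log₁₀(1.26×10⁷) = 71 dB
N = −174 + 71 + 8.16 = −94.84 dBm
SNR = P_sig − N = −78.0 − (−94.84) = 16.84 dB → 16.8 dB

16.8 dB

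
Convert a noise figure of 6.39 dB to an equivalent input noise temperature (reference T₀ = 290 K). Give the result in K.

973 K

F = 10^(6.39/10) = 4.35512
T_e = (F − 1)·T₀ = (4.35512 − 1) × 290 = 973 K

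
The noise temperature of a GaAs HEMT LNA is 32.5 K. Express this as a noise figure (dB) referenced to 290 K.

F = 1 + T_e/T₀ = 1 + 32.5/290 = 1.11207
NF = 10 log₁₀(1.11207) = 0.461 dB

0.461 dB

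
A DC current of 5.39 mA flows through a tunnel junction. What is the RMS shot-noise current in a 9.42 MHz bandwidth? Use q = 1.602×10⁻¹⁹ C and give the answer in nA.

128 nA

I_n = √(2qI·B)
2qI·B = 2 × 1.602×10⁻¹⁹ × 5.39×10⁻³ × 9.42×10⁶ = 1.63×10⁻¹⁴ A²
I_n = √(1.63×10⁻¹⁴) = 1.28×10⁻⁷ A = 128 nA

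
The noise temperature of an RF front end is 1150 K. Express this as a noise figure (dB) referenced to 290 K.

F = 1 + T_e/T₀ = 1 + 1150/290 = 4.96552
NF = 10 log₁₀(4.96552) = 6.96 dB

6.96 dB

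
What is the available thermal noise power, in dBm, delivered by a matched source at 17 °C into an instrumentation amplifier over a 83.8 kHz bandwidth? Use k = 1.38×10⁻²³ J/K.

−124.7 dBm

T = 17 °C + 273.15 = 290.15 K
P_n = kTB = 1.38×10⁻²³ × 290.15 × 8.38×10⁴ = 3.36×10⁻¹⁶ W
In dBm: 10 log₁₀(3.36×10⁻¹⁶ / 10⁻³) = −124.7 dBm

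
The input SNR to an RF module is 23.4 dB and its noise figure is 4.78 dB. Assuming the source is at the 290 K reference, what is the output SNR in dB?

By definition F = SNR_in/SNR_out, so in dB: SNR_out = SNR_in − NF
SNR_out = 23.4 − 4.78 = 18.62 dB

18.62 dB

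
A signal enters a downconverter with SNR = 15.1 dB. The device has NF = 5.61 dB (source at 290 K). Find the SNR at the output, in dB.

9.49 dB

By definition F = SNR_in/SNR_out, so in dB: SNR_out = SNR_in − NF
SNR_out = 15.1 − 5.61 = 9.49 dB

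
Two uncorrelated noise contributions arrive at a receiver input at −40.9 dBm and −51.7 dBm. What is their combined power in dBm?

−40.6 dBm

Convert to linear, add, convert back:
P₁ = 8.13×10⁻⁸ W, P₂ = 6.76×10⁻⁹ W
P_tot = 8.80×10⁻⁸ W → 10 log₁₀(P_tot / 10⁻³) = −40.6 dBm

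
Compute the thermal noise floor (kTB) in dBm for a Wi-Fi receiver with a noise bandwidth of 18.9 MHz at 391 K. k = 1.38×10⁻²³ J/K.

−99.9 dBm

P_n = kTB = 1.38×10⁻²³ × 391 × 1.89×10⁷ = 1.02×10⁻¹³ W
In dBm: 10 log₁₀(1.02×10⁻¹³ / 10⁻³) = −99.9 dBm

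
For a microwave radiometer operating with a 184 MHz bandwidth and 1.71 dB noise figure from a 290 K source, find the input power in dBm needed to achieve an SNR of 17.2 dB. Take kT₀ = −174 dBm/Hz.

Sensitivity = −174 + 10 log₁₀(B) + NF + SNR_min
= −174 + 82.65 + 1.71 + 17.2
= −72.44 dBm → −72.4 dBm

−72.4 dBm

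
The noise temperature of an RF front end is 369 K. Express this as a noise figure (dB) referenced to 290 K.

3.56 dB

F = 1 + T_e/T₀ = 1 + 369/290 = 2.27241
NF = 10 log₁₀(2.27241) = 3.56 dB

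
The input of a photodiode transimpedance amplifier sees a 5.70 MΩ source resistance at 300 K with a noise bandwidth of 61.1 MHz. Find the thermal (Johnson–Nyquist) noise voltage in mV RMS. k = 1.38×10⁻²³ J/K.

2.40 mV

V_n = √(4kTRB)
4kTRB = 4 × 1.38×10⁻²³ × 300 × 5.70×10⁶ × 6.11×10⁷ = 5.77×10⁻⁶ V²
V_n = √(5.77×10⁻⁶) = 2.40×10⁻³ V = 2.40 mV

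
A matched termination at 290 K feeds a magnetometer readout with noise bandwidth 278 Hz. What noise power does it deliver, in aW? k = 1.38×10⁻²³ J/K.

1.11 aW

P_n = kTB = 1.38×10⁻²³ × 290 × 2.78×10² = 1.11×10⁻¹⁸ W = 1.11 aW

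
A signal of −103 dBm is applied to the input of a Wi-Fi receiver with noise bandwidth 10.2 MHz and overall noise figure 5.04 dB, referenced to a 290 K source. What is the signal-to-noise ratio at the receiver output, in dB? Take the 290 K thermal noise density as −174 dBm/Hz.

−4.1 dB

Noise floor: N = −174 + 10 log₁₀(B) + NF
10 log₁₀(1.02×10⁷) = 70.09 dB
N = −174 + 70.09 + 5.04 = −98.87 dBm
SNR = P_sig − N = −103 − (−98.87) = −4.13 dB → −4.1 dB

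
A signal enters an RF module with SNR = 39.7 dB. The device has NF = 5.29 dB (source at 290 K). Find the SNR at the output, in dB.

By definition F = SNR_in/SNR_out, so in dB: SNR_out = SNR_in − NF
SNR_out = 39.7 − 5.29 = 34.41 dB

34.41 dB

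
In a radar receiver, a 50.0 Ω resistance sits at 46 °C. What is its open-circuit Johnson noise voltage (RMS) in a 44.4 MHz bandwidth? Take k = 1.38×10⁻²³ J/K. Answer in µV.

6.25 µV

T = 46 °C + 273.15 = 319.15 K
V_n = √(4kTRB)
4kTRB = 4 × 1.38×10⁻²³ × 319.15 × 5.00×10¹ × 4.44×10⁷ = 3.91×10⁻¹¹ V²
V_n = √(3.91×10⁻¹¹) = 6.25×10⁻⁶ V = 6.25 µV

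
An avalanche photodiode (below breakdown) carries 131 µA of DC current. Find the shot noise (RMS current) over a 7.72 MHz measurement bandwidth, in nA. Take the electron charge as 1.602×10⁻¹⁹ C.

18.0 nA

I_n = √(2qI·B)
2qI·B = 2 × 1.602×10⁻¹⁹ × 1.31×10⁻⁴ × 7.72×10⁶ = 3.24×10⁻¹⁶ A²
I_n = √(3.24×10⁻¹⁶) = 1.80×10⁻⁸ A = 18.0 nA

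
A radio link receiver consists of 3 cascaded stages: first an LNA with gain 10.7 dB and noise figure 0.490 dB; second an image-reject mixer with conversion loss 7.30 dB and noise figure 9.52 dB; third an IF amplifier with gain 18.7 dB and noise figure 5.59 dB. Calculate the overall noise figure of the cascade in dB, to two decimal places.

4.76 dB

Convert to linear (a loss of L dB is a gain of −L dB): F_i = 10^(NF_i/10), G_i = 10^(G_i,dB/10)
  Stage 1: F_1 = 10^(0.490/10) = 1.119, G_1 = 10^(10.7/10) = 11.75
  Stage 2: F_2 = 10^(9.52/10) = 8.954, G_2 = 10^(−7.30/10) = 0.1862
  Stage 3: F_3 = 10^(5.59/10) = 3.622, G_3 = 10^(18.7/10) = 74.13
Friis cascade:
  F = 1.119 + (8.954 − 1)/11.75 + (3.622 − 1)/2.188 = 2.995
NF = 10 log₁₀(2.995) = 4.76 dB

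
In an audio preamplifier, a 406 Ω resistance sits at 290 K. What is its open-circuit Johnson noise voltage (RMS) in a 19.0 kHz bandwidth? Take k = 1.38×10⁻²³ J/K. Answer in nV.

V_n = √(4kTRB)
4kTRB = 4 × 1.38×10⁻²³ × 290 × 4.06×10² × 1.90×10⁴ = 1.23×10⁻¹³ V²
V_n = √(1.23×10⁻¹³) = 3.51×10⁻⁷ V = 351 nV

351 nV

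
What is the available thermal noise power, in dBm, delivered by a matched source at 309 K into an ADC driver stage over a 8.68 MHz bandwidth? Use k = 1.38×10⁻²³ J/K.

P_n = kTB = 1.38×10⁻²³ × 309 × 8.68×10⁶ = 3.70×10⁻¹⁴ W
In dBm: 10 log₁₀(3.70×10⁻¹⁴ / 10⁻³) = −104.3 dBm

−104.3 dBm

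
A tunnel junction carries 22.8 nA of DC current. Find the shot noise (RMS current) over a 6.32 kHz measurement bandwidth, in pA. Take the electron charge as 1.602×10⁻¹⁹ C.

I_n = √(2qI·B)
2qI·B = 2 × 1.602×10⁻¹⁹ × 2.28×10⁻⁸ × 6.32×10³ = 4.62×10⁻²³ A²
I_n = √(4.62×10⁻²³) = 6.79×10⁻¹² A = 6.79 pA

6.79 pA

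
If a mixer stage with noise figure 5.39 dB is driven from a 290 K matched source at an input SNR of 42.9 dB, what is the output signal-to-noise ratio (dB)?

By definition F = SNR_in/SNR_out, so in dB: SNR_out = SNR_in − NF
SNR_out = 42.9 − 5.39 = 37.51 dB

37.51 dB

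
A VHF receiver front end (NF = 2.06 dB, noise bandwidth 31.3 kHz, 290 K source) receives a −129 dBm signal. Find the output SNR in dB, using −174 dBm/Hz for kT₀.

Noise floor: N = −174 + 10 log₁₀(B) + NF
10 log₁₀(3.13×10⁴) = 44.96 dB
N = −174 + 44.96 + 2.06 = −126.98 dBm
SNR = P_sig − N = −129 − (−126.98) = −2.02 dB → −2.0 dB

−2.0 dB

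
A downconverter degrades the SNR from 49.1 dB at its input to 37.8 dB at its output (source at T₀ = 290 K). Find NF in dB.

NF (dB) = SNR_in(dB) − SNR_out(dB) when the source is at T₀
NF = 49.1 − 37.8 = 11.3 dB

11.3 dB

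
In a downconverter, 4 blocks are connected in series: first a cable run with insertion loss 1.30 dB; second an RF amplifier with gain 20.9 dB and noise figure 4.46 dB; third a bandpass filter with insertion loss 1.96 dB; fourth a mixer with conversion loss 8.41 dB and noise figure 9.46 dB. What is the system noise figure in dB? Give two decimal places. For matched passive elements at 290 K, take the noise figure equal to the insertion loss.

Convert to linear (a loss of L dB is a gain of −L dB): F_i = 10^(NF_i/10), G_i = 10^(G_i,dB/10)
  Stage 1: F_1 = 10^(1.30/10) = 1.349, G_1 = 10^(−1.30/10) = 0.7413
  Stage 2: F_2 = 10^(4.46/10) = 2.793, G_2 = 10^(20.9/10) = 123.0
  Stage 3: F_3 = 10^(1.96/10) = 1.570, G_3 = 10^(−1.96/10) = 0.6368
  Stage 4: F_4 = 10^(9.46/10) = 8.831, G_4 = 10^(−8.41/10) = 0.1442
Friis cascade:
  F = 1.349 + (2.793 − 1)/0.7413 + (1.570 − 1)/91.20 + (8.831 − 1)/58.08 = 3.908
NF = 10 log₁₀(3.908) = 5.92 dB

5.92 dB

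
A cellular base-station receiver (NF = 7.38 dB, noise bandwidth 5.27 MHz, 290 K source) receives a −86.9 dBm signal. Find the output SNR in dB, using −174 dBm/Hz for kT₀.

12.5 dB

Noise floor: N = −174 + 10 log₁₀(B) + NF
10 log₁₀(5.27×10⁶) = 67.22 dB
N = −174 + 67.22 + 7.38 = −99.40 dBm
SNR = P_sig − N = −86.9 − (−99.40) = 12.50 dB → 12.5 dB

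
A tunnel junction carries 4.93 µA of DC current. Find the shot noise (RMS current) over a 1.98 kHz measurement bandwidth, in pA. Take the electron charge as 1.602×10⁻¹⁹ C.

I_n = √(2qI·B)
2qI·B = 2 × 1.602×10⁻¹⁹ × 4.93×10⁻⁶ × 1.98×10³ = 3.13×10⁻²¹ A²
I_n = √(3.13×10⁻²¹) = 5.59×10⁻¹¹ A = 55.9 pA

55.9 pA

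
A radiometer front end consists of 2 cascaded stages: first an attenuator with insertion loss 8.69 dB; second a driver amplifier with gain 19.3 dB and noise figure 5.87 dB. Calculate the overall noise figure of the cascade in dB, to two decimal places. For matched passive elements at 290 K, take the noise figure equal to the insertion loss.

Convert to linear (a loss of L dB is a gain of −L dB): F_i = 10^(NF_i/10), G_i = 10^(G_i,dB/10)
  Stage 1: F_1 = 10^(8.69/10) = 7.396, G_1 = 10^(−8.69/10) = 0.1352
  Stage 2: F_2 = 10^(5.87/10) = 3.864, G_2 = 10^(19.3/10) = 85.11
Friis cascade:
  F = 7.396 + (3.864 − 1)/0.1352 = 28.58
NF = 10 log₁₀(28.58) = 14.56 dB

14.56 dB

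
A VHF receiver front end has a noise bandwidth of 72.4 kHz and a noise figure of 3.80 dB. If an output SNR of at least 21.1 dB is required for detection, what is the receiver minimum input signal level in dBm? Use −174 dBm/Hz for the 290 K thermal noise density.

−100.5 dBm

Sensitivity = −174 + 10 log₁₀(B) + NF + SNR_min
= −174 + 48.6 + 3.80 + 21.1
= −100.50 dBm → −100.5 dBm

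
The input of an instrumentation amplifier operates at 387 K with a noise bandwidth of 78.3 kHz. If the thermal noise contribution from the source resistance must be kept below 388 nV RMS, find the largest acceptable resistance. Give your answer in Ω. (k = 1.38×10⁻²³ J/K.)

Johnson–Nyquist: V_n = √(4kTRB) ⇒ R = V_n² / (4kTB)
4kTB = 4 × 1.38×10⁻²³ × 387 × 7.83×10⁴ = 1.67×10⁻¹⁵
R = (3.88×10⁻⁷)² / 1.67×10⁻¹⁵ = 9.00×10¹ Ω = 90.0 Ω

90.0 Ω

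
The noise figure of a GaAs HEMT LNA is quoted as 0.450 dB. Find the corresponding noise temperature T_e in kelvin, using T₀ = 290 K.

31.7 K

F = 10^(0.450/10) = 1.10917
T_e = (F − 1)·T₀ = (1.10917 − 1) × 290 = 31.7 K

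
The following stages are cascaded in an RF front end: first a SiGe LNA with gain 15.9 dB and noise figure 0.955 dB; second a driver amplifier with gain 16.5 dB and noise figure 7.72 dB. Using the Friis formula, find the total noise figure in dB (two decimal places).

1.37 dB

Convert to linear (a loss of L dB is a gain of −L dB): F_i = 10^(NF_i/10), G_i = 10^(G_i,dB/10)
  Stage 1: F_1 = 10^(0.955/10) = 1.246, G_1 = 10^(15.9/10) = 38.90
  Stage 2: F_2 = 10^(7.72/10) = 5.916, G_2 = 10^(16.5/10) = 44.67
Friis cascade:
  F = 1.246 + (5.916 − 1)/38.90 = 1.372
NF = 10 log₁₀(1.372) = 1.37 dB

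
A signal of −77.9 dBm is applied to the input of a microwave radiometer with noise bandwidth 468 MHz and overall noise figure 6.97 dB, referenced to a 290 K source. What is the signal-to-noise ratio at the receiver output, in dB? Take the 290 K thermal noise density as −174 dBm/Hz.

Noise floor: N = −174 + 10 log₁₀(B) + NF
10 log₁₀(4.68×10⁸) = 86.7 dB
N = −174 + 86.7 + 6.97 = −80.33 dBm
SNR = P_sig − N = −77.9 − (−80.33) = 2.43 dB → 2.4 dB

2.4 dB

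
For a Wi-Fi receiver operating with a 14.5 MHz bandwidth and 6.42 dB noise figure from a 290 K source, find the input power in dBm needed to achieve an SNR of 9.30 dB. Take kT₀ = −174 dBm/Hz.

Sensitivity = −174 + 10 log₁₀(B) + NF + SNR_min
= −174 + 71.61 + 6.42 + 9.30
= −86.67 dBm → −86.7 dBm

−86.7 dBm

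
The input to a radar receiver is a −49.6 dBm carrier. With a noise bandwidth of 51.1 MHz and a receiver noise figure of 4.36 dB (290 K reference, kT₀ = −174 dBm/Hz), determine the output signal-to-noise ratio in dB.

Noise floor: N = −174 + 10 log₁₀(B) + NF
10 log₁₀(5.11×10⁷) = 77.08 dB
N = −174 + 77.08 + 4.36 = −92.56 dBm
SNR = P_sig − N = −49.6 − (−92.56) = 42.96 dB → 43.0 dB

43.0 dB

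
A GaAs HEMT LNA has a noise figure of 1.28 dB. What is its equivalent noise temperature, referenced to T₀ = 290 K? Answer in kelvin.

F = 10^(1.28/10) = 1.34276
T_e = (F − 1)·T₀ = (1.34276 − 1) × 290 = 99.4 K

99.4 K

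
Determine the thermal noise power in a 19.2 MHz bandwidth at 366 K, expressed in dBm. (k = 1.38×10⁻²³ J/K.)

−100.1 dBm

P_n = kTB = 1.38×10⁻²³ × 366 × 1.92×10⁷ = 9.70×10⁻¹⁴ W
In dBm: 10 log₁₀(9.70×10⁻¹⁴ / 10⁻³) = −100.1 dBm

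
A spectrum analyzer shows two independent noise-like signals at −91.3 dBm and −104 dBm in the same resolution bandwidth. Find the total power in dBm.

Convert to linear, add, convert back:
P₁ = 7.41×10⁻¹³ W, P₂ = 3.98×10⁻¹⁴ W
P_tot = 7.81×10⁻¹³ W → 10 log₁₀(P_tot / 10⁻³) = −91.1 dBm

−91.1 dBm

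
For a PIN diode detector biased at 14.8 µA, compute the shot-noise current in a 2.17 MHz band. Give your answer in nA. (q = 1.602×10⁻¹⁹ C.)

3.21 nA

I_n = √(2qI·B)
2qI·B = 2 × 1.602×10⁻¹⁹ × 1.48×10⁻⁵ × 2.17×10⁶ = 1.03×10⁻¹⁷ A²
I_n = √(1.03×10⁻¹⁷) = 3.21×10⁻⁹ A = 3.21 nA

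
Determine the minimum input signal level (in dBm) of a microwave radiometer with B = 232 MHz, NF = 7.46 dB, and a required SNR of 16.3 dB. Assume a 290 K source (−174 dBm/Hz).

−66.6 dBm

Sensitivity = −174 + 10 log₁₀(B) + NF + SNR_min
= −174 + 83.65 + 7.46 + 16.3
= −66.59 dBm → −66.6 dBm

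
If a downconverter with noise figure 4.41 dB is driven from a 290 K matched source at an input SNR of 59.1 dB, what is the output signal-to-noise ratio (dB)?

By definition F = SNR_in/SNR_out, so in dB: SNR_out = SNR_in − NF
SNR_out = 59.1 − 4.41 = 54.69 dB

54.69 dB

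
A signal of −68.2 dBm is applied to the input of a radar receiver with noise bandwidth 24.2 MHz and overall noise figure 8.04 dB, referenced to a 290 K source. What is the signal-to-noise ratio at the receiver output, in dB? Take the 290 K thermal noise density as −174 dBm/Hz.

Noise floor: N = −174 + 10 log₁₀(B) + NF
10 log₁₀(2.42×10⁷) = 73.84 dB
N = −174 + 73.84 + 8.04 = −92.12 dBm
SNR = P_sig − N = −68.2 − (−92.12) = 23.92 dB → 23.9 dB

23.9 dB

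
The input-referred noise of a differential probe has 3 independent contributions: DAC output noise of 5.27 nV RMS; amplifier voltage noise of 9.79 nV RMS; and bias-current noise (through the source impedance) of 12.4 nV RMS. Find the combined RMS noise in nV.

16.7 nV

Uncorrelated sources add in power (mean-square): V_tot = √(ΣV_i²)
V_tot = √[(5.27×10⁻⁹)² + (9.79×10⁻⁹)² + (1.24×10⁻⁸)²] = 1.67×10⁻⁸ V = 16.7 nV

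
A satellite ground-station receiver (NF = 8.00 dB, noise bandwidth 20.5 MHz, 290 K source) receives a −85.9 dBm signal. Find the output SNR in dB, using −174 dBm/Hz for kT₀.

Noise floor: N = −174 + 10 log₁₀(B) + NF
10 log₁₀(2.05×10⁷) = 73.12 dB
N = −174 + 73.12 + 8.00 = −92.88 dBm
SNR = P_sig − N = −85.9 − (−92.88) = 6.98 dB → 7.0 dB

7.0 dB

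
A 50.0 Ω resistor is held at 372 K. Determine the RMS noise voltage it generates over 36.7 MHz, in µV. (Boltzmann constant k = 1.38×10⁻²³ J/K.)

V_n = √(4kTRB)
4kTRB = 4 × 1.38×10⁻²³ × 372 × 5.00×10¹ × 3.67×10⁷ = 3.77×10⁻¹¹ V²
V_n = √(3.77×10⁻¹¹) = 6.14×10⁻⁶ V = 6.14 µV

6.14 µV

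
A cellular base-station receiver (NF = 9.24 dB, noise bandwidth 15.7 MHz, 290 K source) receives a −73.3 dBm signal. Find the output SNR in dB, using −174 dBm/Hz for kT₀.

19.5 dB

Noise floor: N = −174 + 10 log₁₀(B) + NF
10 log₁₀(1.57×10⁷) = 71.96 dB
N = −174 + 71.96 + 9.24 = −92.80 dBm
SNR = P_sig − N = −73.3 − (−92.80) = 19.50 dB → 19.5 dB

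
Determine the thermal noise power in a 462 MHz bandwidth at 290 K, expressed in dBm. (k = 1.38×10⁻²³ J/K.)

P_n = kTB = 1.38×10⁻²³ × 290 × 4.62×10⁸ = 1.85×10⁻¹² W
In dBm: 10 log₁₀(1.85×10⁻¹² / 10⁻³) = −87.3 dBm

−87.3 dBm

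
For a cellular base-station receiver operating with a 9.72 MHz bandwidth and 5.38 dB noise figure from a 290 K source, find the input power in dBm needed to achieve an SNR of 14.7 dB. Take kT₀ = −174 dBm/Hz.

−84.0 dBm

Sensitivity = −174 + 10 log₁₀(B) + NF + SNR_min
= −174 + 69.88 + 5.38 + 14.7
= −84.04 dBm → −84.0 dBm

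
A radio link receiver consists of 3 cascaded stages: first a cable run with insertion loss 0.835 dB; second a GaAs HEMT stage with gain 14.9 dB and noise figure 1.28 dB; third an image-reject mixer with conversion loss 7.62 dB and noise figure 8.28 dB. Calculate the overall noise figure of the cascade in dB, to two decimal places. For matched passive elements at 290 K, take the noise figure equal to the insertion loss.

Convert to linear (a loss of L dB is a gain of −L dB): F_i = 10^(NF_i/10), G_i = 10^(G_i,dB/10)
  Stage 1: F_1 = 10^(0.835/10) = 1.212, G_1 = 10^(−0.835/10) = 0.8251
  Stage 2: F_2 = 10^(1.28/10) = 1.343, G_2 = 10^(14.9/10) = 30.90
  Stage 3: F_3 = 10^(8.28/10) = 6.730, G_3 = 10^(−7.62/10) = 0.1730
Friis cascade:
  F = 1.212 + (1.343 − 1)/0.8251 + (6.730 − 1)/25.50 = 1.852
NF = 10 log₁₀(1.852) = 2.68 dB

2.68 dB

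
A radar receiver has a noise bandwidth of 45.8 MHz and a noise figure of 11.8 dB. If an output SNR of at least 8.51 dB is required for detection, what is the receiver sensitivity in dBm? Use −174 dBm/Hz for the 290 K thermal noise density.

Sensitivity = −174 + 10 log₁₀(B) + NF + SNR_min
= −174 + 76.61 + 11.8 + 8.51
= −77.08 dBm → −77.1 dBm

−77.1 dBm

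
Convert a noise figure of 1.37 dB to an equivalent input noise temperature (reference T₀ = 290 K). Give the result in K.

F = 10^(1.37/10) = 1.37088
T_e = (F − 1)·T₀ = (1.37088 − 1) × 290 = 108 K

108 K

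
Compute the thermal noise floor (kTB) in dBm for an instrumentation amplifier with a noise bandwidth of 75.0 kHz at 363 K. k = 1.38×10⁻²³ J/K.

−124.3 dBm

P_n = kTB = 1.38×10⁻²³ × 363 × 7.50×10⁴ = 3.76×10⁻¹⁶ W
In dBm: 10 log₁₀(3.76×10⁻¹⁶ / 10⁻³) = −124.3 dBm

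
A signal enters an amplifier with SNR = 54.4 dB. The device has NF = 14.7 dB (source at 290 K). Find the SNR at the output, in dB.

39.7 dB

By definition F = SNR_in/SNR_out, so in dB: SNR_out = SNR_in − NF
SNR_out = 54.4 − 14.7 = 39.7 dB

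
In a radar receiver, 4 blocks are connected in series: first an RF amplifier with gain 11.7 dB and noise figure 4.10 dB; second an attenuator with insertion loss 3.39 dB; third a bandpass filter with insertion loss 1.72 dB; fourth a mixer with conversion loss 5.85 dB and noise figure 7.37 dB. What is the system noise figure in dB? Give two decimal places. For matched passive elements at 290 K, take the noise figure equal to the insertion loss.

5.68 dB

Convert to linear (a loss of L dB is a gain of −L dB): F_i = 10^(NF_i/10), G_i = 10^(G_i,dB/10)
  Stage 1: F_1 = 10^(4.10/10) = 2.570, G_1 = 10^(11.7/10) = 14.79
  Stage 2: F_2 = 10^(3.39/10) = 2.183, G_2 = 10^(−3.39/10) = 0.4581
  Stage 3: F_3 = 10^(1.72/10) = 1.486, G_3 = 10^(−1.72/10) = 0.6730
  Stage 4: F_4 = 10^(7.37/10) = 5.458, G_4 = 10^(−5.85/10) = 0.2600
Friis cascade:
  F = 2.570 + (2.183 − 1)/14.79 + (1.486 − 1)/6.776 + (5.458 − 1)/4.560 = 3.700
NF = 10 log₁₀(3.700) = 5.68 dB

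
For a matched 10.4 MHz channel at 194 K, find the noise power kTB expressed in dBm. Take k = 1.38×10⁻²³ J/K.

P_n = kTB = 1.38×10⁻²³ × 194 × 1.04×10⁷ = 2.78×10⁻¹⁴ W
In dBm: 10 log₁₀(2.78×10⁻¹⁴ / 10⁻³) = −105.6 dBm

−105.6 dBm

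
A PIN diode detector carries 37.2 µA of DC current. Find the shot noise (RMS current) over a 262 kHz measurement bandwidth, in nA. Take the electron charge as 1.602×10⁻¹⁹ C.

1.77 nA

I_n = √(2qI·B)
2qI·B = 2 × 1.602×10⁻¹⁹ × 3.72×10⁻⁵ × 2.62×10⁵ = 3.12×10⁻¹⁸ A²
I_n = √(3.12×10⁻¹⁸) = 1.77×10⁻⁹ A = 1.77 nA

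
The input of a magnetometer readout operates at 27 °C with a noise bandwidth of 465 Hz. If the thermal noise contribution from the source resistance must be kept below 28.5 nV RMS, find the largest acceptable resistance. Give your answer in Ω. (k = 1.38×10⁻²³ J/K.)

105 Ω

T = 27 °C + 273.15 = 300.15 K
Johnson–Nyquist: V_n = √(4kTRB) ⇒ R = V_n² / (4kTB)
4kTB = 4 × 1.38×10⁻²³ × 300.15 × 4.65×10² = 7.70×10⁻¹⁸
R = (2.85×10⁻⁸)² / 7.70×10⁻¹⁸ = 1.05×10² Ω = 105 Ω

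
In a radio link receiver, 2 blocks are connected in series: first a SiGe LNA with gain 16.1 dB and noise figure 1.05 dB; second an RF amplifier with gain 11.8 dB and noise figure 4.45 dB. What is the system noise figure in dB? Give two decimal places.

Convert to linear (a loss of L dB is a gain of −L dB): F_i = 10^(NF_i/10), G_i = 10^(G_i,dB/10)
  Stage 1: F_1 = 10^(1.05/10) = 1.274, G_1 = 10^(16.1/10) = 40.74
  Stage 2: F_2 = 10^(4.45/10) = 2.786, G_2 = 10^(11.8/10) = 15.14
Friis cascade:
  F = 1.274 + (2.786 − 1)/40.74 = 1.317
NF = 10 log₁₀(1.317) = 1.20 dB

1.20 dB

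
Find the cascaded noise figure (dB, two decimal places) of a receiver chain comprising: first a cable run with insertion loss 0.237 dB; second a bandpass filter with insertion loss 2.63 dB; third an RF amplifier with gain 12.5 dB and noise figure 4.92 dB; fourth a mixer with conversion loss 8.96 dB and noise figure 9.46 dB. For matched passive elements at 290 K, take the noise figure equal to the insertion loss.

Convert to linear (a loss of L dB is a gain of −L dB): F_i = 10^(NF_i/10), G_i = 10^(G_i,dB/10)
  Stage 1: F_1 = 10^(0.237/10) = 1.056, G_1 = 10^(−0.237/10) = 0.9469
  Stage 2: F_2 = 10^(2.63/10) = 1.832, G_2 = 10^(−2.63/10) = 0.5458
  Stage 3: F_3 = 10^(4.92/10) = 3.105, G_3 = 10^(12.5/10) = 17.78
  Stage 4: F_4 = 10^(9.46/10) = 8.831, G_4 = 10^(−8.96/10) = 0.1271
Friis cascade:
  F = 1.056 + (1.832 − 1)/0.9469 + (3.105 − 1)/0.5168 + (8.831 − 1)/9.190 = 6.860
NF = 10 log₁₀(6.860) = 8.36 dB

8.36 dB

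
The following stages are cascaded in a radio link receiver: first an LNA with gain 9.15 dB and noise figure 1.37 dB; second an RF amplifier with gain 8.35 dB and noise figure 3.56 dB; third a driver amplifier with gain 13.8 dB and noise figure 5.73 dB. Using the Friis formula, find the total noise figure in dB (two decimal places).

Convert to linear (a loss of L dB is a gain of −L dB): F_i = 10^(NF_i/10), G_i = 10^(G_i,dB/10)
  Stage 1: F_1 = 10^(1.37/10) = 1.371, G_1 = 10^(9.15/10) = 8.222
  Stage 2: F_2 = 10^(3.56/10) = 2.270, G_2 = 10^(8.35/10) = 6.839
  Stage 3: F_3 = 10^(5.73/10) = 3.741, G_3 = 10^(13.8/10) = 23.99
Friis cascade:
  F = 1.371 + (2.270 − 1)/8.222 + (3.741 − 1)/56.23 = 1.574
NF = 10 log₁₀(1.574) = 1.97 dB

1.97 dB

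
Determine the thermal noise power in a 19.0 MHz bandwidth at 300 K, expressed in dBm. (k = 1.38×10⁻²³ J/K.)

P_n = kTB = 1.38×10⁻²³ × 300 × 1.90×10⁷ = 7.87×10⁻¹⁴ W
In dBm: 10 log₁₀(7.87×10⁻¹⁴ / 10⁻³) = −101.0 dBm

−101.0 dBm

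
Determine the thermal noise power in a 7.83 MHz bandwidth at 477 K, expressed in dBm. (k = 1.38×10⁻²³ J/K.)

P_n = kTB = 1.38×10⁻²³ × 477 × 7.83×10⁶ = 5.15×10⁻¹⁴ W
In dBm: 10 log₁₀(5.15×10⁻¹⁴ / 10⁻³) = −102.9 dBm

−102.9 dBm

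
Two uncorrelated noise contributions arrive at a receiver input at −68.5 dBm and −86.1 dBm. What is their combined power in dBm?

−68.4 dBm

Convert to linear, add, convert back:
P₁ = 1.41×10⁻¹⁰ W, P₂ = 2.45×10⁻¹² W
P_tot = 1.44×10⁻¹⁰ W → 10 log₁₀(P_tot / 10⁻³) = −68.4 dBm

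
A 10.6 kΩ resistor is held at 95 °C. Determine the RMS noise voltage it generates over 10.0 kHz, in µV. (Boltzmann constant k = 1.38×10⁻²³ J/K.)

1.47 µV

T = 95 °C + 273.15 = 368.15 K
V_n = √(4kTRB)
4kTRB = 4 × 1.38×10⁻²³ × 368.15 × 1.06×10⁴ × 1.00×10⁴ = 2.15×10⁻¹² V²
V_n = √(2.15×10⁻¹²) = 1.47×10⁻⁶ V = 1.47 µV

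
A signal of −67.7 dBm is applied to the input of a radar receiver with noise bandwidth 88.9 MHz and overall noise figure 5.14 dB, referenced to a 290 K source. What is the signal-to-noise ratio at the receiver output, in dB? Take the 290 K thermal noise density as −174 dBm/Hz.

21.7 dB

Noise floor: N = −174 + 10 log₁₀(B) + NF
10 log₁₀(8.89×10⁷) = 79.49 dB
N = −174 + 79.49 + 5.14 = −89.37 dBm
SNR = P_sig − N = −67.7 − (−89.37) = 21.67 dB → 21.7 dB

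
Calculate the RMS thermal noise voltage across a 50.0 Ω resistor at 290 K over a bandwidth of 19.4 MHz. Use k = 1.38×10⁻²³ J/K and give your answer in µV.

3.94 µV

V_n = √(4kTRB)
4kTRB = 4 × 1.38×10⁻²³ × 290 × 5.00×10¹ × 1.94×10⁷ = 1.55×10⁻¹¹ V²
V_n = √(1.55×10⁻¹¹) = 3.94×10⁻⁶ V = 3.94 µV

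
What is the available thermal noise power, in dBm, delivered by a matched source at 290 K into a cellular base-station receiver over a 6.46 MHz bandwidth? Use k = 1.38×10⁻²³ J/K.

−105.9 dBm

P_n = kTB = 1.38×10⁻²³ × 290 × 6.46×10⁶ = 2.59×10⁻¹⁴ W
In dBm: 10 log₁₀(2.59×10⁻¹⁴ / 10⁻³) = −105.9 dBm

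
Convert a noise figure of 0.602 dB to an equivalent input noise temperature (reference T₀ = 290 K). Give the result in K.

43.1 K

F = 10^(0.602/10) = 1.14868
T_e = (F − 1)·T₀ = (1.14868 − 1) × 290 = 43.1 K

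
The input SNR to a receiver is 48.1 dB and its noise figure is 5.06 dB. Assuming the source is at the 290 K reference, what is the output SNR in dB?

By definition F = SNR_in/SNR_out, so in dB: SNR_out = SNR_in − NF
SNR_out = 48.1 − 5.06 = 43.04 dB

43.04 dB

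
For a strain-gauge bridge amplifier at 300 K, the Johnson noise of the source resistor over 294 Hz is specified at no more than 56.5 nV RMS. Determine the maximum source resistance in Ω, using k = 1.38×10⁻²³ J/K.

Johnson–Nyquist: V_n = √(4kTRB) ⇒ R = V_n² / (4kTB)
4kTB = 4 × 1.38×10⁻²³ × 300 × 2.94×10² = 4.87×10⁻¹⁸
R = (5.65×10⁻⁸)² / 4.87×10⁻¹⁸ = 6.56×10² Ω = 656 Ω

656 Ω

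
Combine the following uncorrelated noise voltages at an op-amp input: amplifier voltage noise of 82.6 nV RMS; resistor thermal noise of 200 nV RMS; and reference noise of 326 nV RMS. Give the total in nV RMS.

391 nV

Uncorrelated sources add in power (mean-square): V_tot = √(ΣV_i²)
V_tot = √[(8.26×10⁻⁸)² + (2.00×10⁻⁷)² + (3.26×10⁻⁷)²] = 3.91×10⁻⁷ V = 391 nV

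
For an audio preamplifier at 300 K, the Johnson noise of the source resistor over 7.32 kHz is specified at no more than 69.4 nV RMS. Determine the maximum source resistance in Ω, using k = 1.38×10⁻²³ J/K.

Johnson–Nyquist: V_n = √(4kTRB) ⇒ R = V_n² / (4kTB)
4kTB = 4 × 1.38×10⁻²³ × 300 × 7.32×10³ = 1.21×10⁻¹⁶
R = (6.94×10⁻⁸)² / 1.21×10⁻¹⁶ = 3.97×10¹ Ω = 39.7 Ω

39.7 Ω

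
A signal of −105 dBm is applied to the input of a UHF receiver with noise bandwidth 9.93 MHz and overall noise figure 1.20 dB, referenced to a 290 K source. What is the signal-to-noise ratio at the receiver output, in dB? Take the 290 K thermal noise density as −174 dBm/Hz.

−2.2 dB

Noise floor: N = −174 + 10 log₁₀(B) + NF
10 log₁₀(9.93×10⁶) = 69.97 dB
N = −174 + 69.97 + 1.20 = −102.83 dBm
SNR = P_sig − N = −105 − (−102.83) = −2.17 dB → −2.2 dB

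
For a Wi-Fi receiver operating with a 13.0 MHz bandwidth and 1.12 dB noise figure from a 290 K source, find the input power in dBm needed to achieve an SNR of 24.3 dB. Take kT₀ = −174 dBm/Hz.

−77.4 dBm

Sensitivity = −174 + 10 log₁₀(B) + NF + SNR_min
= −174 + 71.14 + 1.12 + 24.3
= −77.44 dBm → −77.4 dBm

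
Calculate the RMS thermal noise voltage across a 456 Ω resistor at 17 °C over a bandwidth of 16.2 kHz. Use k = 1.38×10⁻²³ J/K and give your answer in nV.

344 nV

T = 17 °C + 273.15 = 290.15 K
V_n = √(4kTRB)
4kTRB = 4 × 1.38×10⁻²³ × 290.15 × 4.56×10² × 1.62×10⁴ = 1.18×10⁻¹³ V²
V_n = √(1.18×10⁻¹³) = 3.44×10⁻⁷ V = 344 nV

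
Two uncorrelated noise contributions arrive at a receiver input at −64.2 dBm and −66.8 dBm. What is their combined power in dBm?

Convert to linear, add, convert back:
P₁ = 3.80×10⁻¹⁰ W, P₂ = 2.09×10⁻¹⁰ W
P_tot = 5.89×10⁻¹⁰ W → 10 log₁₀(P_tot / 10⁻³) = −62.3 dBm

−62.3 dBm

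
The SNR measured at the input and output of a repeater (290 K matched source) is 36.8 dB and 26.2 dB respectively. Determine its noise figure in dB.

NF (dB) = SNR_in(dB) − SNR_out(dB) when the source is at T₀
NF = 36.8 − 26.2 = 10.6 dB

10.6 dB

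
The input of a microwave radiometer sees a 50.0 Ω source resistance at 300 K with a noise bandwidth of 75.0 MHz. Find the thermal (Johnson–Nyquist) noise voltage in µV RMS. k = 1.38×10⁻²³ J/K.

V_n = √(4kTRB)
4kTRB = 4 × 1.38×10⁻²³ × 300 × 5.00×10¹ × 7.50×10⁷ = 6.21×10⁻¹¹ V²
V_n = √(6.21×10⁻¹¹) = 7.88×10⁻⁶ V = 7.88 µV

7.88 µV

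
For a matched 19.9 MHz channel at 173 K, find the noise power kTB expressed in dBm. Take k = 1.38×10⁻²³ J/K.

−103.2 dBm

P_n = kTB = 1.38×10⁻²³ × 173 × 1.99×10⁷ = 4.75×10⁻¹⁴ W
In dBm: 10 log₁₀(4.75×10⁻¹⁴ / 10⁻³) = −103.2 dBm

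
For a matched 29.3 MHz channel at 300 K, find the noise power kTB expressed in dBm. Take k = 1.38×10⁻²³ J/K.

P_n = kTB = 1.38×10⁻²³ × 300 × 2.93×10⁷ = 1.21×10⁻¹³ W
In dBm: 10 log₁₀(1.21×10⁻¹³ / 10⁻³) = −99.2 dBm

−99.2 dBm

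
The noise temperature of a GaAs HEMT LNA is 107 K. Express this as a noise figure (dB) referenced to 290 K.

F = 1 + T_e/T₀ = 1 + 107/290 = 1.36897
NF = 10 log₁₀(1.36897) = 1.36 dB

1.36 dB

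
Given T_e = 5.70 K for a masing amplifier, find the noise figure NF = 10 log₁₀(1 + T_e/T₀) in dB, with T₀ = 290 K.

F = 1 + T_e/T₀ = 1 + 5.70/290 = 1.01966
NF = 10 log₁₀(1.01966) = 0.085 dB

0.085 dB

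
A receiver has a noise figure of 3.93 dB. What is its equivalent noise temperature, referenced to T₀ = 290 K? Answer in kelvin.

427 K

F = 10^(3.93/10) = 2.47172
T_e = (F − 1)·T₀ = (2.47172 − 1) × 290 = 427 K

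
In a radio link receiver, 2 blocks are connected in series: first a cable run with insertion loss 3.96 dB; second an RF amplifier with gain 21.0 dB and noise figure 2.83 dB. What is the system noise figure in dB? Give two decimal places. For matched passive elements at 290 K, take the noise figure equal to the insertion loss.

Convert to linear (a loss of L dB is a gain of −L dB): F_i = 10^(NF_i/10), G_i = 10^(G_i,dB/10)
  Stage 1: F_1 = 10^(3.96/10) = 2.489, G_1 = 10^(−3.96/10) = 0.4018
  Stage 2: F_2 = 10^(2.83/10) = 1.919, G_2 = 10^(21.0/10) = 125.9
Friis cascade:
  F = 2.489 + (1.919 − 1)/0.4018 = 4.775
NF = 10 log₁₀(4.775) = 6.79 dB

6.79 dB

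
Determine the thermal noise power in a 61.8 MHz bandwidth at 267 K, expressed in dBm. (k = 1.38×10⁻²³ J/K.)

P_n = kTB = 1.38×10⁻²³ × 267 × 6.18×10⁷ = 2.28×10⁻¹³ W
In dBm: 10 log₁₀(2.28×10⁻¹³ / 10⁻³) = −96.4 dBm

−96.4 dBm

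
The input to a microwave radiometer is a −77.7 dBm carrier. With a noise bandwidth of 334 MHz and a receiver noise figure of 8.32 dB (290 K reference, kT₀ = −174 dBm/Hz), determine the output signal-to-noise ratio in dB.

2.7 dB

Noise floor: N = −174 + 10 log₁₀(B) + NF
10 log₁₀(3.34×10⁸) = 85.24 dB
N = −174 + 85.24 + 8.32 = −80.44 dBm
SNR = P_sig − N = −77.7 − (−80.44) = 2.74 dB → 2.7 dB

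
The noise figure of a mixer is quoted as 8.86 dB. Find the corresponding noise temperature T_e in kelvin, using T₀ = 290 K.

1940 K

F = 10^(8.86/10) = 7.6913
T_e = (F − 1)·T₀ = (7.6913 − 1) × 290 = 1940 K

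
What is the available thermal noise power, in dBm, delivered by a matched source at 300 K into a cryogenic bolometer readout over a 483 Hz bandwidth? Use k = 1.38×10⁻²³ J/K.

P_n = kTB = 1.38×10⁻²³ × 300 × 4.83×10² = 2.00×10⁻¹⁸ W
In dBm: 10 log₁₀(2.00×10⁻¹⁸ / 10⁻³) = −147.0 dBm

−147.0 dBm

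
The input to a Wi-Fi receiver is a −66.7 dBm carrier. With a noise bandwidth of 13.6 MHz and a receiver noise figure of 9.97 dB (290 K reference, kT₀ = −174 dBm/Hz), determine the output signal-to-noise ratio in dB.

26.0 dB

Noise floor: N = −174 + 10 log₁₀(B) + NF
10 log₁₀(1.36×10⁷) = 71.34 dB
N = −174 + 71.34 + 9.97 = −92.69 dBm
SNR = P_sig − N = −66.7 − (−92.69) = 25.99 dB → 26.0 dB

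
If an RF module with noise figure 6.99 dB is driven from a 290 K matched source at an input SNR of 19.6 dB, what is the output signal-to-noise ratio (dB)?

12.61 dB

By definition F = SNR_in/SNR_out, so in dB: SNR_out = SNR_in − NF
SNR_out = 19.6 − 6.99 = 12.61 dB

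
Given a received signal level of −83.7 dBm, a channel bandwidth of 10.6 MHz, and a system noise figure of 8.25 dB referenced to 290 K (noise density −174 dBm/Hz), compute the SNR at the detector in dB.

11.8 dB

Noise floor: N = −174 + 10 log₁₀(B) + NF
10 log₁₀(1.06×10⁷) = 70.25 dB
N = −174 + 70.25 + 8.25 = −95.50 dBm
SNR = P_sig − N = −83.7 − (−95.50) = 11.80 dB → 11.8 dB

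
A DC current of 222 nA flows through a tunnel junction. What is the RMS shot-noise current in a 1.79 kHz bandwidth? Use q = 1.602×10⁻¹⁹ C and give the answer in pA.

I_n = √(2qI·B)
2qI·B = 2 × 1.602×10⁻¹⁹ × 2.22×10⁻⁷ × 1.79×10³ = 1.27×10⁻²² A²
I_n = √(1.27×10⁻²²) = 1.13×10⁻¹¹ A = 11.3 pA

11.3 pA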